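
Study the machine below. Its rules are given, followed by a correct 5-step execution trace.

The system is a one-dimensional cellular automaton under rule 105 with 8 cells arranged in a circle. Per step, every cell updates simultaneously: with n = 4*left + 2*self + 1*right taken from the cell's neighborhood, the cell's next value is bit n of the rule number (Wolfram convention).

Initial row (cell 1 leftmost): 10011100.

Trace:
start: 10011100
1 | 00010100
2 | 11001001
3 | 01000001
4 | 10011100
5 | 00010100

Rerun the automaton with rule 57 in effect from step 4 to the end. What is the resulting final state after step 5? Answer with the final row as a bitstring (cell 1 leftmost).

(re-executing steps 4..5 under rule 57; state before step 4: 01000001)
4 | 10111100
5 | 01100010

01100010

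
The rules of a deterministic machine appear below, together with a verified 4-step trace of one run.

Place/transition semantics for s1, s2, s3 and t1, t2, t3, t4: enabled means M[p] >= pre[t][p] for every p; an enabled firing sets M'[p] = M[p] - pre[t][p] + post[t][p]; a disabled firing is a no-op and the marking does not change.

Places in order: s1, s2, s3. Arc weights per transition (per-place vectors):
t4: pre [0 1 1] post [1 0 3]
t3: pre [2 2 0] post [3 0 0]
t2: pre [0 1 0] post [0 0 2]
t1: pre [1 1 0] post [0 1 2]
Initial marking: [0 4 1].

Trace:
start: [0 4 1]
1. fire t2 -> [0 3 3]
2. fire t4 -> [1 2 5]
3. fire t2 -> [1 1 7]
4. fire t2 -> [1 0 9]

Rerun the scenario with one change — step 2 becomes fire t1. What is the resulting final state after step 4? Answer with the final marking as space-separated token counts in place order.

(re-executing from step 2 with the substitution; state before step 2: [0 3 3])
2. fire t1 -> [0 3 3]
3. fire t2 -> [0 2 5]
4. fire t2 -> [0 1 7]

0 1 7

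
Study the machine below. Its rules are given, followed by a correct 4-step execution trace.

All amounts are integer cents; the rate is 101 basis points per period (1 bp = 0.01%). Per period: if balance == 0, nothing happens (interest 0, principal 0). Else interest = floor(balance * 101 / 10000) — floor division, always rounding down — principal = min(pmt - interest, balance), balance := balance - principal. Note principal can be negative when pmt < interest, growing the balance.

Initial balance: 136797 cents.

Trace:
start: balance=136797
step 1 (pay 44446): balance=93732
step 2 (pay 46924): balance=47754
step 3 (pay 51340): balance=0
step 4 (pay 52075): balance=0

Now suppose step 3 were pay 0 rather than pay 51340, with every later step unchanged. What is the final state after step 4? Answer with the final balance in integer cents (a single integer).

(re-executing from step 3 with the substitution; state before step 3: balance=47754)
step 3 (pay 0): balance=48236
step 4 (pay 52075): balance=0

0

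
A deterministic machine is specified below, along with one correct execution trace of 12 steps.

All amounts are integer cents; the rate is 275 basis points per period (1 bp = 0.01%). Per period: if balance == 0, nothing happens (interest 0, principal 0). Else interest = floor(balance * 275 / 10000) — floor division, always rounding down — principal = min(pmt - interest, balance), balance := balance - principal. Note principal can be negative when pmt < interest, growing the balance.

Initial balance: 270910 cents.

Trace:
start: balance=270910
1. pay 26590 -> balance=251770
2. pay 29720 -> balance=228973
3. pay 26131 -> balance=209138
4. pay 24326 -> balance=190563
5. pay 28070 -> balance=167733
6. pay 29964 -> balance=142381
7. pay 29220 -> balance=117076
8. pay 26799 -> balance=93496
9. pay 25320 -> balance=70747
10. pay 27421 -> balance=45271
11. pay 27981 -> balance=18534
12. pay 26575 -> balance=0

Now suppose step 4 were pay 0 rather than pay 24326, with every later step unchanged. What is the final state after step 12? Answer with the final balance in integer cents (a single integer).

(re-executing from step 4 with the substitution; state before step 4: balance=209138)
4. pay 0 -> balance=214889
5. pay 28070 -> balance=192728
6. pay 29964 -> balance=168064
7. pay 29220 -> balance=143465
8. pay 26799 -> balance=120611
9. pay 25320 -> balance=98607
10. pay 27421 -> balance=73897
11. pay 27981 -> balance=47948
12. pay 26575 -> balance=22691

22691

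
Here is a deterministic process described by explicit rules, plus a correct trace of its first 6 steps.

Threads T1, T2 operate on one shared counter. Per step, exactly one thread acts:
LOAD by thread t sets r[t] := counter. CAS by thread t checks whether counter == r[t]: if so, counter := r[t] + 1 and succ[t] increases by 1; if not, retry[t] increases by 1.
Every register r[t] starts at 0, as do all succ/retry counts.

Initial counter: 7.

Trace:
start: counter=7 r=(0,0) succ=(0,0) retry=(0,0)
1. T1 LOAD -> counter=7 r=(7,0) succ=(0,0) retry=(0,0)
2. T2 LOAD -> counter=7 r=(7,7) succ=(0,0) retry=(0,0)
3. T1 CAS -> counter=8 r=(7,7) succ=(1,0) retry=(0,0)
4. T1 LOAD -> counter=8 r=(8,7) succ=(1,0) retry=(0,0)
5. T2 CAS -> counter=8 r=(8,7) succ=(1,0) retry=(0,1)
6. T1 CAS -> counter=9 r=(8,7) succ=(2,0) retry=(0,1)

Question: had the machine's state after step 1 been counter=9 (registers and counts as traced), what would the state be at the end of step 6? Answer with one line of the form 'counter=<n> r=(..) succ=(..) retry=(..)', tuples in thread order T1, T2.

counter=10 r=(9,9) succ=(0,1) retry=(2,0)

state after step 1 := counter=9 r=(7,0) succ=(0,0) retry=(0,0)
2. T2 LOAD -> counter=9 r=(7,9) succ=(0,0) retry=(0,0)
3. T1 CAS -> counter=9 r=(7,9) succ=(0,0) retry=(1,0)
4. T1 LOAD -> counter=9 r=(9,9) succ=(0,0) retry=(1,0)
5. T2 CAS -> counter=10 r=(9,9) succ=(0,1) retry=(1,0)
6. T1 CAS -> counter=10 r=(9,9) succ=(0,1) retry=(2,0)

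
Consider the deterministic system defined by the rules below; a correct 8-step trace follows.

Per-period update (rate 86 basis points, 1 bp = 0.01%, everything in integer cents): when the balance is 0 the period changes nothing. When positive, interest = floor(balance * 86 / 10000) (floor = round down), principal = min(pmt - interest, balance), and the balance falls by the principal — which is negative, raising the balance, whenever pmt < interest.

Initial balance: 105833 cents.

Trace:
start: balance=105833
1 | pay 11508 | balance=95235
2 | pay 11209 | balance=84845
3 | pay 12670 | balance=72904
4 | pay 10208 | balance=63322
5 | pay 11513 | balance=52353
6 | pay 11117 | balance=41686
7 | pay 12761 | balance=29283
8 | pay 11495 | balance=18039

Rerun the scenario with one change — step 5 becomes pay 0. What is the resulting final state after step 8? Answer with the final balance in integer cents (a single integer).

29852

(re-executing from step 5 with the substitution; state before step 5: balance=63322)
5 | pay 0 | balance=63866
6 | pay 11117 | balance=53298
7 | pay 12761 | balance=40995
8 | pay 11495 | balance=29852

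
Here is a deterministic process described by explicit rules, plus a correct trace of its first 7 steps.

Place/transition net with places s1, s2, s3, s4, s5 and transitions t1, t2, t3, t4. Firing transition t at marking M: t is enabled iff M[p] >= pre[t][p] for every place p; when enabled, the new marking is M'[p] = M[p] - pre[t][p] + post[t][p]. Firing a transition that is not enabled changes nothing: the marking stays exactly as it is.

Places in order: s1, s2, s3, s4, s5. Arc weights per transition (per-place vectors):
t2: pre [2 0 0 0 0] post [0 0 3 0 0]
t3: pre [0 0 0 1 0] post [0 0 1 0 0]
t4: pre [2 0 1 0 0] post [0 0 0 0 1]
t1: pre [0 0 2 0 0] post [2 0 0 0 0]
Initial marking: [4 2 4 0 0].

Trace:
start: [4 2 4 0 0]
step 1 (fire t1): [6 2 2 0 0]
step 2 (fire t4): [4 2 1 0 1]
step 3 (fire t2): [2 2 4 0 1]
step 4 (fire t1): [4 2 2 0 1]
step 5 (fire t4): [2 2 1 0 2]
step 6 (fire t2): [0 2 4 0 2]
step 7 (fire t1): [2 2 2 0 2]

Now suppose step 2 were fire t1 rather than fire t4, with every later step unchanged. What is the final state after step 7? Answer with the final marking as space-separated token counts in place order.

6 2 1 0 1

(re-executing from step 2 with the substitution; state before step 2: [6 2 2 0 0])
step 2 (fire t1): [8 2 0 0 0]
step 3 (fire t2): [6 2 3 0 0]
step 4 (fire t1): [8 2 1 0 0]
step 5 (fire t4): [6 2 0 0 1]
step 6 (fire t2): [4 2 3 0 1]
step 7 (fire t1): [6 2 1 0 1]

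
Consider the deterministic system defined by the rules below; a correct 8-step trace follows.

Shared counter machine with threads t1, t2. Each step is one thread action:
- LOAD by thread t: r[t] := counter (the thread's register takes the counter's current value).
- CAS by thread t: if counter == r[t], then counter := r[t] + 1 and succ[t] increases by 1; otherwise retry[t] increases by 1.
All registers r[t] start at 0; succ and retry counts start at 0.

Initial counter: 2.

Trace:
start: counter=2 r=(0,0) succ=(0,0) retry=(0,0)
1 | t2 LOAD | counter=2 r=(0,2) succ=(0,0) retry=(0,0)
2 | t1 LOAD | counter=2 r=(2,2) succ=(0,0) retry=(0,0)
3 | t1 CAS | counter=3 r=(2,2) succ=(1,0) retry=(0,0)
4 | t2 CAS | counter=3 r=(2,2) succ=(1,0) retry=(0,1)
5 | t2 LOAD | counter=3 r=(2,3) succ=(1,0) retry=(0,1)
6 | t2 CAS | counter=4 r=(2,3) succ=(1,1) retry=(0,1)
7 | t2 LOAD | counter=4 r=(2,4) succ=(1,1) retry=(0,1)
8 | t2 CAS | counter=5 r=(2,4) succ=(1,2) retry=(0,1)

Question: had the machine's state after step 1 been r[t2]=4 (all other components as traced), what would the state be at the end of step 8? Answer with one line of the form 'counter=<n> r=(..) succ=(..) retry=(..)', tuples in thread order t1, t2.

counter=5 r=(2,4) succ=(1,2) retry=(0,1)

state after step 1 := counter=2 r=(0,4) succ=(0,0) retry=(0,0)
2 | t1 LOAD | counter=2 r=(2,4) succ=(0,0) retry=(0,0)
3 | t1 CAS | counter=3 r=(2,4) succ=(1,0) retry=(0,0)
4 | t2 CAS | counter=3 r=(2,4) succ=(1,0) retry=(0,1)
5 | t2 LOAD | counter=3 r=(2,3) succ=(1,0) retry=(0,1)
6 | t2 CAS | counter=4 r=(2,3) succ=(1,1) retry=(0,1)
7 | t2 LOAD | counter=4 r=(2,4) succ=(1,1) retry=(0,1)
8 | t2 CAS | counter=5 r=(2,4) succ=(1,2) retry=(0,1)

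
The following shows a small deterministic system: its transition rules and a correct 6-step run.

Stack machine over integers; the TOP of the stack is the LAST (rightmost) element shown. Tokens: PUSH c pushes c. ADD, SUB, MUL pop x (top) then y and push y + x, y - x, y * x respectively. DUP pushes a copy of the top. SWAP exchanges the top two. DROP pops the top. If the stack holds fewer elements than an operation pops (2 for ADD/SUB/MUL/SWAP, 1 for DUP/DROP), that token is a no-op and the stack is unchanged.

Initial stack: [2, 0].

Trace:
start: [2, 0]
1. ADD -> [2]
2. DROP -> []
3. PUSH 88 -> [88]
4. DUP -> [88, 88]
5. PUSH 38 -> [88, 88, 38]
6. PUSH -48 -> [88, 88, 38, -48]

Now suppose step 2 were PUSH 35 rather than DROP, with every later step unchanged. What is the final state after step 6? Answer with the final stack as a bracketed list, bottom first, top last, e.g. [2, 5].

(re-executing from step 2 with the substitution; state before step 2: [2])
2. PUSH 35 -> [2, 35]
3. PUSH 88 -> [2, 35, 88]
4. DUP -> [2, 35, 88, 88]
5. PUSH 38 -> [2, 35, 88, 88, 38]
6. PUSH -48 -> [2, 35, 88, 88, 38, -48]

[2, 35, 88, 88, 38, -48]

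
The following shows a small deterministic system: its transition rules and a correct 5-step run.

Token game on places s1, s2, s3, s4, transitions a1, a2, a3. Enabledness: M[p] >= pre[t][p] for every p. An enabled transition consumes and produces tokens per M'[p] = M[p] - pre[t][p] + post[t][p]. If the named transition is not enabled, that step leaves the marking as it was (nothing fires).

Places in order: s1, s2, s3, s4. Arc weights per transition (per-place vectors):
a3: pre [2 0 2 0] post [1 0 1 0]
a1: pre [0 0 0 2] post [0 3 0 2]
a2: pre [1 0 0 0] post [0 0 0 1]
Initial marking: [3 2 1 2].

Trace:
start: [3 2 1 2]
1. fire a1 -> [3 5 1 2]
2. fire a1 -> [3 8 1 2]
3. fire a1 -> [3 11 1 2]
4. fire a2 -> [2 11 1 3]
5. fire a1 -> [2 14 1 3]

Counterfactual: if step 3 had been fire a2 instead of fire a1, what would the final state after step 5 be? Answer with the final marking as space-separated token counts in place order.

(re-executing from step 3 with the substitution; state before step 3: [3 8 1 2])
3. fire a2 -> [2 8 1 3]
4. fire a2 -> [1 8 1 4]
5. fire a1 -> [1 11 1 4]

1 11 1 4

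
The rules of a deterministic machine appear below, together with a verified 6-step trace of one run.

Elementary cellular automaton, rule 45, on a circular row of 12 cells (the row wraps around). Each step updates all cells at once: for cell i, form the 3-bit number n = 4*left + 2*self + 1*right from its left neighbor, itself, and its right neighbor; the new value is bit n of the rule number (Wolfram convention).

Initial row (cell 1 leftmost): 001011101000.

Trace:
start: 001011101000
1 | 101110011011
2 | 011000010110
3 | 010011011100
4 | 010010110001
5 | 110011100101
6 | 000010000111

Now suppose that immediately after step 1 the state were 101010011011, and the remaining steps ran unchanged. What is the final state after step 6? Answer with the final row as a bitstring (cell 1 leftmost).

000000101111

state after step 1 := 101010011011
2 | 011110010110
3 | 010000011100
4 | 010111010001
5 | 111100110101
6 | 000000101111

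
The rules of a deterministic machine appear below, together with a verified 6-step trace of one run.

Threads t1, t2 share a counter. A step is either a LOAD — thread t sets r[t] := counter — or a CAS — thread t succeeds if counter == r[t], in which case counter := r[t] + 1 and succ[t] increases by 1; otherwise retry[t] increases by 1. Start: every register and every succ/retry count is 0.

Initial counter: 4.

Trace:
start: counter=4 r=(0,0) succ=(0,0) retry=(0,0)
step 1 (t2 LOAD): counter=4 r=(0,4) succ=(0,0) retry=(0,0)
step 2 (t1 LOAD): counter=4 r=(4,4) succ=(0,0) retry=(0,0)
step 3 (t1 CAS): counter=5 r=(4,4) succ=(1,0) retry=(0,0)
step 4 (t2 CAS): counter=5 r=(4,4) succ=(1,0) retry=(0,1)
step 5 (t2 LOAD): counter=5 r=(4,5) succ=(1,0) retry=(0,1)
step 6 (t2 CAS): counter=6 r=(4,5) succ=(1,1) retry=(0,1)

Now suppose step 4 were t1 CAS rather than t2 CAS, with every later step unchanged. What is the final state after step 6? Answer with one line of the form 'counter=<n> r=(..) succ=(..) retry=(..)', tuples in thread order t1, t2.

(re-executing from step 4 with the substitution; state before step 4: counter=5 r=(4,4) succ=(1,0) retry=(0,0))
step 4 (t1 CAS): counter=5 r=(4,4) succ=(1,0) retry=(1,0)
step 5 (t2 LOAD): counter=5 r=(4,5) succ=(1,0) retry=(1,0)
step 6 (t2 CAS): counter=6 r=(4,5) succ=(1,1) retry=(1,0)

counter=6 r=(4,5) succ=(1,1) retry=(1,0)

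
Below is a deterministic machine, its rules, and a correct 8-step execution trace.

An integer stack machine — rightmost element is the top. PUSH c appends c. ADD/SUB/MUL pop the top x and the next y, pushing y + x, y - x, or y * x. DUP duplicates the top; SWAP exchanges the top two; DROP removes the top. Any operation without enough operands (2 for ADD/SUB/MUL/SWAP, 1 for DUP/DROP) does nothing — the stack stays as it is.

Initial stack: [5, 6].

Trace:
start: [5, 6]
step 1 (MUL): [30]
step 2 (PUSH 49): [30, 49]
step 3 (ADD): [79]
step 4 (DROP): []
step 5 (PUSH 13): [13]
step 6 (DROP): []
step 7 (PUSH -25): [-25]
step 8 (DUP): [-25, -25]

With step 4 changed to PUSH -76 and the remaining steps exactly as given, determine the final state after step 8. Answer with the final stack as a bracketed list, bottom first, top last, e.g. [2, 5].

[79, -76, -25, -25]

(re-executing from step 4 with the substitution; state before step 4: [79])
step 4 (PUSH -76): [79, -76]
step 5 (PUSH 13): [79, -76, 13]
step 6 (DROP): [79, -76]
step 7 (PUSH -25): [79, -76, -25]
step 8 (DUP): [79, -76, -25, -25]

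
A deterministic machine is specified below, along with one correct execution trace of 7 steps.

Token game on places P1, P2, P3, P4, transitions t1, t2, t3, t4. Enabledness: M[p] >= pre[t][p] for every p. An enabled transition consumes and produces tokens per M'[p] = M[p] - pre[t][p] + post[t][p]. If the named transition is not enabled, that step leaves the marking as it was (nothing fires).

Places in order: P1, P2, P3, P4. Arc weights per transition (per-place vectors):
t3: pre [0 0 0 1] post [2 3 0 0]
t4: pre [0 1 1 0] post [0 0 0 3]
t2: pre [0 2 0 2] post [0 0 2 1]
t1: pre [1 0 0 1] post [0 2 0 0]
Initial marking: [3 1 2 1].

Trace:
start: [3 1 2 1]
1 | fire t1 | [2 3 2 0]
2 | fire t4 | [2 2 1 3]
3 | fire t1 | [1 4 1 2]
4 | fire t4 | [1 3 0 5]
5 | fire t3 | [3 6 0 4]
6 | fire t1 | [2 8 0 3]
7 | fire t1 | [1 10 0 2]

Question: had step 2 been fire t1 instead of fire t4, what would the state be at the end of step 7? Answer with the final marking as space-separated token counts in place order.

2 9 1 0

(re-executing from step 2 with the substitution; state before step 2: [2 3 2 0])
2 | fire t1 | [2 3 2 0]
3 | fire t1 | [2 3 2 0]
4 | fire t4 | [2 2 1 3]
5 | fire t3 | [4 5 1 2]
6 | fire t1 | [3 7 1 1]
7 | fire t1 | [2 9 1 0]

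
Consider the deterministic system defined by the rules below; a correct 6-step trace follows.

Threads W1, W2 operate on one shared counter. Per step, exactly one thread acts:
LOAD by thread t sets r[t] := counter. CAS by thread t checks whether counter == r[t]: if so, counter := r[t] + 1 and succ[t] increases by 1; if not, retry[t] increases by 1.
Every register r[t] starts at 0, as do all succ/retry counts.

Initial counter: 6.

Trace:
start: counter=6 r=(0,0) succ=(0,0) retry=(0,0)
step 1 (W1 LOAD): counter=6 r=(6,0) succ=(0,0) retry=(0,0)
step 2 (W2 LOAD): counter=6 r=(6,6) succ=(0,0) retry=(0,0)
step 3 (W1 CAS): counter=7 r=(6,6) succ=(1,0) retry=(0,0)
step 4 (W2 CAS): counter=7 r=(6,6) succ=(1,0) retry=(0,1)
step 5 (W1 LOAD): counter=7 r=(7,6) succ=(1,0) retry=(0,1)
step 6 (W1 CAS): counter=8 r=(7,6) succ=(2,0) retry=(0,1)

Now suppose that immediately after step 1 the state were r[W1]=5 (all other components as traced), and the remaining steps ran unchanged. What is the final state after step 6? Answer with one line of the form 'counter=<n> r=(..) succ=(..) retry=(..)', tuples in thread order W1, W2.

state after step 1 := counter=6 r=(5,0) succ=(0,0) retry=(0,0)
step 2 (W2 LOAD): counter=6 r=(5,6) succ=(0,0) retry=(0,0)
step 3 (W1 CAS): counter=6 r=(5,6) succ=(0,0) retry=(1,0)
step 4 (W2 CAS): counter=7 r=(5,6) succ=(0,1) retry=(1,0)
step 5 (W1 LOAD): counter=7 r=(7,6) succ=(0,1) retry=(1,0)
step 6 (W1 CAS): counter=8 r=(7,6) succ=(1,1) retry=(1,0)

counter=8 r=(7,6) succ=(1,1) retry=(1,0)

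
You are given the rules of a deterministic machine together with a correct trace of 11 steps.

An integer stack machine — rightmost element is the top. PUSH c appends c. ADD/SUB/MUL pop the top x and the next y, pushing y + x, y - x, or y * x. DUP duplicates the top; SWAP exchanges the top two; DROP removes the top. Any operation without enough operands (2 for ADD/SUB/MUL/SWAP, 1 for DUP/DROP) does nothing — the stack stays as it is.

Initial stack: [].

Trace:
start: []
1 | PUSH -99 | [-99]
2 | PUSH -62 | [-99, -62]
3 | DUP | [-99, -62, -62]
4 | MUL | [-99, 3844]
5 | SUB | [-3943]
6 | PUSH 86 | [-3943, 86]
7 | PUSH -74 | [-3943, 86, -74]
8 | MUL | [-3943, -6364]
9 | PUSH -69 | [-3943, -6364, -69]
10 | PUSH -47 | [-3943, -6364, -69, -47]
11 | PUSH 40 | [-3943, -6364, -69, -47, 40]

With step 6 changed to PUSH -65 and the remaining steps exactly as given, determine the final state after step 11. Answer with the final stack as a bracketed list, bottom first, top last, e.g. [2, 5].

(re-executing from step 6 with the substitution; state before step 6: [-3943])
6 | PUSH -65 | [-3943, -65]
7 | PUSH -74 | [-3943, -65, -74]
8 | MUL | [-3943, 4810]
9 | PUSH -69 | [-3943, 4810, -69]
10 | PUSH -47 | [-3943, 4810, -69, -47]
11 | PUSH 40 | [-3943, 4810, -69, -47, 40]

[-3943, 4810, -69, -47, 40]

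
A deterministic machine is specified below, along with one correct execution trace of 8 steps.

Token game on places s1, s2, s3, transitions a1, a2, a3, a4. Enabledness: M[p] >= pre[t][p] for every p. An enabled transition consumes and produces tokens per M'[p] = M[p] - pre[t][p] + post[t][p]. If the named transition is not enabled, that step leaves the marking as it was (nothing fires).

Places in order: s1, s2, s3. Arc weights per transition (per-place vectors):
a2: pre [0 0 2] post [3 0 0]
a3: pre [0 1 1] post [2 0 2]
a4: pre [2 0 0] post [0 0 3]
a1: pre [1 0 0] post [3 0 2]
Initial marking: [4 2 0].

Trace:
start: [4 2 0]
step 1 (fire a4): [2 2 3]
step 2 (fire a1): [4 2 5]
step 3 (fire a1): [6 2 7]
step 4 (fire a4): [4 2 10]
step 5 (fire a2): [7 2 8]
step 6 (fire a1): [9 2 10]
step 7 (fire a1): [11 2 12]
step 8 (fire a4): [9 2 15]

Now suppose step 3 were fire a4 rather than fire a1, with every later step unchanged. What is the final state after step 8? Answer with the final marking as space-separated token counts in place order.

5 2 16

(re-executing from step 3 with the substitution; state before step 3: [4 2 5])
step 3 (fire a4): [2 2 8]
step 4 (fire a4): [0 2 11]
step 5 (fire a2): [3 2 9]
step 6 (fire a1): [5 2 11]
step 7 (fire a1): [7 2 13]
step 8 (fire a4): [5 2 16]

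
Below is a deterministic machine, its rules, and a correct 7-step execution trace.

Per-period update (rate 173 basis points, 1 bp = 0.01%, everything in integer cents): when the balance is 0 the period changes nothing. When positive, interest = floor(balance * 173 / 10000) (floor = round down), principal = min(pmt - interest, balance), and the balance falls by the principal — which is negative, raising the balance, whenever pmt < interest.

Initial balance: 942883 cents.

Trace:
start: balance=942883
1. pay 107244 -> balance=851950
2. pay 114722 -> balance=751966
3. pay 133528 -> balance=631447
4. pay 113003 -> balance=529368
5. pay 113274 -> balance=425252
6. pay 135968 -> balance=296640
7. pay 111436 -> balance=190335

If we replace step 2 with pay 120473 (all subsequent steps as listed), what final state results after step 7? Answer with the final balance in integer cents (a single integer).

184069

(re-executing from step 2 with the substitution; state before step 2: balance=851950)
2. pay 120473 -> balance=746215
3. pay 133528 -> balance=625596
4. pay 113003 -> balance=523415
5. pay 113274 -> balance=419196
6. pay 135968 -> balance=290480
7. pay 111436 -> balance=184069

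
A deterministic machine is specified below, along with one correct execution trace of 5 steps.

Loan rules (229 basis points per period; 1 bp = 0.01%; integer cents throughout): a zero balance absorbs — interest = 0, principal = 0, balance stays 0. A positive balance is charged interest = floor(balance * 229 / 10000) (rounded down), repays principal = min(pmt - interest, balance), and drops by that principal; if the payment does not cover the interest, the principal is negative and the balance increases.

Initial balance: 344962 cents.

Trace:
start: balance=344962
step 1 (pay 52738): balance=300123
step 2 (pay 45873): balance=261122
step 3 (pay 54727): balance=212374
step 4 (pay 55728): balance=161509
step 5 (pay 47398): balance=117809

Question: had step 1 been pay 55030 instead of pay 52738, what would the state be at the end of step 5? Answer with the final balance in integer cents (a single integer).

115301

(re-executing from step 1 with the substitution; state before step 1: balance=344962)
step 1 (pay 55030): balance=297831
step 2 (pay 45873): balance=258778
step 3 (pay 54727): balance=209977
step 4 (pay 55728): balance=159057
step 5 (pay 47398): balance=115301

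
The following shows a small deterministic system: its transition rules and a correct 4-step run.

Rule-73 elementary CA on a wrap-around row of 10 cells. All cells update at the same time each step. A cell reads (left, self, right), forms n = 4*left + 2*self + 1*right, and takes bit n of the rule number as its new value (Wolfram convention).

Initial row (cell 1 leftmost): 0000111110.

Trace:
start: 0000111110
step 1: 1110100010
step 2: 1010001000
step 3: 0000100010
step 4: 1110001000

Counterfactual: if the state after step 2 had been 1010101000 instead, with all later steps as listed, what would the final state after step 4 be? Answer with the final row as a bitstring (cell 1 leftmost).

1111111000

state after step 2 := 1010101000
step 3: 0000000010
step 4: 1111111000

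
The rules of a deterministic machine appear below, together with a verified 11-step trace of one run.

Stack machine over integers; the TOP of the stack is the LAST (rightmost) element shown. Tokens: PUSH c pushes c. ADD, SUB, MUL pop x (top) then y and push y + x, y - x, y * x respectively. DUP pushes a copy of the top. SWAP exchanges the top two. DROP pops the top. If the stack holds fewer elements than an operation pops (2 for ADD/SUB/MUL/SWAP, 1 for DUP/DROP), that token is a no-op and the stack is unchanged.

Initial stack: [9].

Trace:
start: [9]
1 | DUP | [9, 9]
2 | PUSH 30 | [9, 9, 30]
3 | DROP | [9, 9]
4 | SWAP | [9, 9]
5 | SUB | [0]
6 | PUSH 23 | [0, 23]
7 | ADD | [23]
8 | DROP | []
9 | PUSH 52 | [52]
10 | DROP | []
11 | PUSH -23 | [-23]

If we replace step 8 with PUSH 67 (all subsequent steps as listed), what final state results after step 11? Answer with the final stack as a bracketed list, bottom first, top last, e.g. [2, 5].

[23, 67, -23]

(re-executing from step 8 with the substitution; state before step 8: [23])
8 | PUSH 67 | [23, 67]
9 | PUSH 52 | [23, 67, 52]
10 | DROP | [23, 67]
11 | PUSH -23 | [23, 67, -23]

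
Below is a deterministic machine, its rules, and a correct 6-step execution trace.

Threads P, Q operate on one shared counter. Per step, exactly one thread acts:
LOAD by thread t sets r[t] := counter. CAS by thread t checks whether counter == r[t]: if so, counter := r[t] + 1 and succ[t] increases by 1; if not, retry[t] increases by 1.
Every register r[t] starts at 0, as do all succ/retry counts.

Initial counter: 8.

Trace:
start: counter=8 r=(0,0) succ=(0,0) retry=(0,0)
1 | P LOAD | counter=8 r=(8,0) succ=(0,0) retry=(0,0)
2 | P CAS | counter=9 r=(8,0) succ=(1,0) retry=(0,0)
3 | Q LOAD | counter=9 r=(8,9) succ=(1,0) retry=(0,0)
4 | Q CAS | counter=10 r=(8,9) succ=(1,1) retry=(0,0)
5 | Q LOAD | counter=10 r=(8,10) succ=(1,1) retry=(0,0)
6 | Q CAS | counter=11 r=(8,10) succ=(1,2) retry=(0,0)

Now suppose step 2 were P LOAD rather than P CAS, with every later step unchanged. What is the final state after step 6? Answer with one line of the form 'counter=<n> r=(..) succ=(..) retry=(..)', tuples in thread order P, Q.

counter=10 r=(8,9) succ=(0,2) retry=(0,0)

(re-executing from step 2 with the substitution; state before step 2: counter=8 r=(8,0) succ=(0,0) retry=(0,0))
2 | P LOAD | counter=8 r=(8,0) succ=(0,0) retry=(0,0)
3 | Q LOAD | counter=8 r=(8,8) succ=(0,0) retry=(0,0)
4 | Q CAS | counter=9 r=(8,8) succ=(0,1) retry=(0,0)
5 | Q LOAD | counter=9 r=(8,9) succ=(0,1) retry=(0,0)
6 | Q CAS | counter=10 r=(8,9) succ=(0,2) retry=(0,0)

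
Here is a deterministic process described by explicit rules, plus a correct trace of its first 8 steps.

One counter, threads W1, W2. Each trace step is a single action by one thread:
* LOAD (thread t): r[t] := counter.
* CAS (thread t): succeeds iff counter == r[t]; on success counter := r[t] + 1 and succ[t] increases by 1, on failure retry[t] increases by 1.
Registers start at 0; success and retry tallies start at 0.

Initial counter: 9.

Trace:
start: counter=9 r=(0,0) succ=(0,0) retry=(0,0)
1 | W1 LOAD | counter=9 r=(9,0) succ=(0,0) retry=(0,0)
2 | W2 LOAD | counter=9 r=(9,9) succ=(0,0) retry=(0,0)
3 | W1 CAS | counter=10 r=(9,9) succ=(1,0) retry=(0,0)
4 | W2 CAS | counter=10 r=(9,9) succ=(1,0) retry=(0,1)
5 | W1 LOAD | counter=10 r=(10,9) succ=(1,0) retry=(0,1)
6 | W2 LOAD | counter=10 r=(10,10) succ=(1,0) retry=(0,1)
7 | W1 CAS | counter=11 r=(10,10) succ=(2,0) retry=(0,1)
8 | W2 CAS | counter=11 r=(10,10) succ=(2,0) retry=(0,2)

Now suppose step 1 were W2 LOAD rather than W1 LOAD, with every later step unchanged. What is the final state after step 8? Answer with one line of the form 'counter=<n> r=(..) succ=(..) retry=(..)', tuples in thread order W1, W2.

(re-executing from step 1 with the substitution; state before step 1: counter=9 r=(0,0) succ=(0,0) retry=(0,0))
1 | W2 LOAD | counter=9 r=(0,9) succ=(0,0) retry=(0,0)
2 | W2 LOAD | counter=9 r=(0,9) succ=(0,0) retry=(0,0)
3 | W1 CAS | counter=9 r=(0,9) succ=(0,0) retry=(1,0)
4 | W2 CAS | counter=10 r=(0,9) succ=(0,1) retry=(1,0)
5 | W1 LOAD | counter=10 r=(10,9) succ=(0,1) retry=(1,0)
6 | W2 LOAD | counter=10 r=(10,10) succ=(0,1) retry=(1,0)
7 | W1 CAS | counter=11 r=(10,10) succ=(1,1) retry=(1,0)
8 | W2 CAS | counter=11 r=(10,10) succ=(1,1) retry=(1,1)

counter=11 r=(10,10) succ=(1,1) retry=(1,1)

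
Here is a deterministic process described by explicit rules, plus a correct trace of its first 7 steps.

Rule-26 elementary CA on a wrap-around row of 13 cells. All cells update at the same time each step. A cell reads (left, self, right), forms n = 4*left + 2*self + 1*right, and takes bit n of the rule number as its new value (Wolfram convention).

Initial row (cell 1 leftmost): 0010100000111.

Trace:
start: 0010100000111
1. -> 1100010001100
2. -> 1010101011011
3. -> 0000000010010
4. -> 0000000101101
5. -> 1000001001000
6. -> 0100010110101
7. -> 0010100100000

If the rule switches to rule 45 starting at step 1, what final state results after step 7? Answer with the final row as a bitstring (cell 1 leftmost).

0101000111101

(re-executing steps 1..7 under rule 45; state before step 1: 0010100000111)
1. -> 0011101110100
2. -> 1010011001101
3. -> 0110010001011
4. -> 1100010101110
5. -> 1001011111001
6. -> 0001110000001
7. -> 0101000111101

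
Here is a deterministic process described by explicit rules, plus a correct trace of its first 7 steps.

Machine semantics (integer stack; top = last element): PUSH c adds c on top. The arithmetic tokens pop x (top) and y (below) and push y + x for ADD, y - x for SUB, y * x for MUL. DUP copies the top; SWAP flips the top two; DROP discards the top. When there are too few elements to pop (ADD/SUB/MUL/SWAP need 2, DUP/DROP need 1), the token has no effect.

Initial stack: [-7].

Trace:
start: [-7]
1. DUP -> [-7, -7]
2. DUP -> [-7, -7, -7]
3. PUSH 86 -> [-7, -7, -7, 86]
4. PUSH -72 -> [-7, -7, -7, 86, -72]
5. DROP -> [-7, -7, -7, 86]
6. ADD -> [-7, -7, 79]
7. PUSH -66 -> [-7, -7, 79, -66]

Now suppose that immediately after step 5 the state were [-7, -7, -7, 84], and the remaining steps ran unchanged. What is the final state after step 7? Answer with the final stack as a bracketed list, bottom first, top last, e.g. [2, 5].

state after step 5 := [-7, -7, -7, 84]
6. ADD -> [-7, -7, 77]
7. PUSH -66 -> [-7, -7, 77, -66]

[-7, -7, 77, -66]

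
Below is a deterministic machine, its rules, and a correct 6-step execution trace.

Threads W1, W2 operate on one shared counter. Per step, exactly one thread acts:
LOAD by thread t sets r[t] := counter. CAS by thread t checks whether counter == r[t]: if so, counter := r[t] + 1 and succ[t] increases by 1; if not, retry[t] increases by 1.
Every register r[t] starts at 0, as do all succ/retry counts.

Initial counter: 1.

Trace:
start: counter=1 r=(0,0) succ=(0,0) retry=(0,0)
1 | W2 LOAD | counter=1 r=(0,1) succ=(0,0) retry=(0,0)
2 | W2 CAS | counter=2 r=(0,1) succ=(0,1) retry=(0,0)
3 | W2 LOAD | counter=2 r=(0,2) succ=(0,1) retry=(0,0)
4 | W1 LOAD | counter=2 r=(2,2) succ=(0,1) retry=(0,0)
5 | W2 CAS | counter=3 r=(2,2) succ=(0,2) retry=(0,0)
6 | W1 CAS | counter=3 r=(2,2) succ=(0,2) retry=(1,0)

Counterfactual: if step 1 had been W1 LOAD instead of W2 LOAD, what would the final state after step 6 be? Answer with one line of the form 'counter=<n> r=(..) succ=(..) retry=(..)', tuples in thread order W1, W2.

counter=2 r=(1,1) succ=(0,1) retry=(1,1)

(re-executing from step 1 with the substitution; state before step 1: counter=1 r=(0,0) succ=(0,0) retry=(0,0))
1 | W1 LOAD | counter=1 r=(1,0) succ=(0,0) retry=(0,0)
2 | W2 CAS | counter=1 r=(1,0) succ=(0,0) retry=(0,1)
3 | W2 LOAD | counter=1 r=(1,1) succ=(0,0) retry=(0,1)
4 | W1 LOAD | counter=1 r=(1,1) succ=(0,0) retry=(0,1)
5 | W2 CAS | counter=2 r=(1,1) succ=(0,1) retry=(0,1)
6 | W1 CAS | counter=2 r=(1,1) succ=(0,1) retry=(1,1)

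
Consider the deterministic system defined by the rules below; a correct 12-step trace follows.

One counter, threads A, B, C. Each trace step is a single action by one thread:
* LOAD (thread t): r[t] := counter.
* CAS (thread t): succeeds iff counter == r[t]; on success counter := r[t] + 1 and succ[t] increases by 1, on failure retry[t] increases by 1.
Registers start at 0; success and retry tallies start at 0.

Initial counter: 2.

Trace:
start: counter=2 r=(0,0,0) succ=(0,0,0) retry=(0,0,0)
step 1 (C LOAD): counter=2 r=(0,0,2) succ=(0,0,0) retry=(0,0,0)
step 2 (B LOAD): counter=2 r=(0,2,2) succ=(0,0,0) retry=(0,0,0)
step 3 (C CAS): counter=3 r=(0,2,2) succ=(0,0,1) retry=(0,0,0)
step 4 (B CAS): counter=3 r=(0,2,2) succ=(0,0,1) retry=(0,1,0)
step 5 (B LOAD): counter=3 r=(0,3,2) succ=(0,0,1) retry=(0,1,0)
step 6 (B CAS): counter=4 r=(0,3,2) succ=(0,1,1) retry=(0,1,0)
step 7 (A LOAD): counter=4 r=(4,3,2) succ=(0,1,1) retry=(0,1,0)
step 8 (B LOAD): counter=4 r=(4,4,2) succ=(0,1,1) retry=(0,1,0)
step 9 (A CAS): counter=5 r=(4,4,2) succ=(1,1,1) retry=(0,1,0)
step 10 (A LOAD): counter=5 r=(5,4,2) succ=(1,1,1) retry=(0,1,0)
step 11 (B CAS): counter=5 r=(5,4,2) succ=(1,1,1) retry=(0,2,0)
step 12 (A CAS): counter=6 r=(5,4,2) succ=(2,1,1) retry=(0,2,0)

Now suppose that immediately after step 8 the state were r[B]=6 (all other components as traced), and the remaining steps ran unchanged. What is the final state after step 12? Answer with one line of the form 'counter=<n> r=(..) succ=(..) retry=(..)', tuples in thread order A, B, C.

state after step 8 := counter=4 r=(4,6,2) succ=(0,1,1) retry=(0,1,0)
step 9 (A CAS): counter=5 r=(4,6,2) succ=(1,1,1) retry=(0,1,0)
step 10 (A LOAD): counter=5 r=(5,6,2) succ=(1,1,1) retry=(0,1,0)
step 11 (B CAS): counter=5 r=(5,6,2) succ=(1,1,1) retry=(0,2,0)
step 12 (A CAS): counter=6 r=(5,6,2) succ=(2,1,1) retry=(0,2,0)

counter=6 r=(5,6,2) succ=(2,1,1) retry=(0,2,0)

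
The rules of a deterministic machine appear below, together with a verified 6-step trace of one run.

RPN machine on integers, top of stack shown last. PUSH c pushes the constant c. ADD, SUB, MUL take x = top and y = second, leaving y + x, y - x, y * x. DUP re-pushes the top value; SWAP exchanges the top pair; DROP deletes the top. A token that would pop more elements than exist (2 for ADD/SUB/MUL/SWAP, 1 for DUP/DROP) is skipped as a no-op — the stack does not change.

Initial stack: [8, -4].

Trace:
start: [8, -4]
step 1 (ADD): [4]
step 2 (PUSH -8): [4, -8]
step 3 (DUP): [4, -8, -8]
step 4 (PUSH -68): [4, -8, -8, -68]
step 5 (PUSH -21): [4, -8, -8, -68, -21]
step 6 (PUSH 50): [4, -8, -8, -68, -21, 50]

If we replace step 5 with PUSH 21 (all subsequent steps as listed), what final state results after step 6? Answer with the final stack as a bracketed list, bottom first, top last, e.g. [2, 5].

(re-executing from step 5 with the substitution; state before step 5: [4, -8, -8, -68])
step 5 (PUSH 21): [4, -8, -8, -68, 21]
step 6 (PUSH 50): [4, -8, -8, -68, 21, 50]

[4, -8, -8, -68, 21, 50]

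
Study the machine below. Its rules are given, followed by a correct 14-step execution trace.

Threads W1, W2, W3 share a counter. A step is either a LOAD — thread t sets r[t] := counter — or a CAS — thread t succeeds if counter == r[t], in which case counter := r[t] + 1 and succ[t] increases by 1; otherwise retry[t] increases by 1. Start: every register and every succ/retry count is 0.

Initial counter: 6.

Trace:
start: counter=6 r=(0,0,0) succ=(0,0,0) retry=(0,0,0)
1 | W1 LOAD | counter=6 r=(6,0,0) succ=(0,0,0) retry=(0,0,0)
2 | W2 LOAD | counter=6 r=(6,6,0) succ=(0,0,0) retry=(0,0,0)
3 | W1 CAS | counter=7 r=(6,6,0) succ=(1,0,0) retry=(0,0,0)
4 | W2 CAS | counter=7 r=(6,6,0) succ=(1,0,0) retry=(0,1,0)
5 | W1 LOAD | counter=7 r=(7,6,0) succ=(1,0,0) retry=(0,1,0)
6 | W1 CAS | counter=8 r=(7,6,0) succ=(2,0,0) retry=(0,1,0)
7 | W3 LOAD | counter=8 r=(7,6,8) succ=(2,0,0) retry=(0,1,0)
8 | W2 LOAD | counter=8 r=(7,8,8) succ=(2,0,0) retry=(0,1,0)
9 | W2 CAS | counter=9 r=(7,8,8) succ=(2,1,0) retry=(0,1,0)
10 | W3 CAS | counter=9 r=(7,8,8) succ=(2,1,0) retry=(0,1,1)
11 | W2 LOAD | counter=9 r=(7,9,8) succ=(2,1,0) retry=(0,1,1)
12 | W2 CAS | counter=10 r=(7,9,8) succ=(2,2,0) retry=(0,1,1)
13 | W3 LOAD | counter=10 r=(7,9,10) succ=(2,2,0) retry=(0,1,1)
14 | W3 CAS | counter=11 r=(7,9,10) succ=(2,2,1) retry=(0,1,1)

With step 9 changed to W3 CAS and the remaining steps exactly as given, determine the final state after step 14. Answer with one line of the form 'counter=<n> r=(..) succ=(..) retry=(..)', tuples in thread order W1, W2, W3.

(re-executing from step 9 with the substitution; state before step 9: counter=8 r=(7,8,8) succ=(2,0,0) retry=(0,1,0))
9 | W3 CAS | counter=9 r=(7,8,8) succ=(2,0,1) retry=(0,1,0)
10 | W3 CAS | counter=9 r=(7,8,8) succ=(2,0,1) retry=(0,1,1)
11 | W2 LOAD | counter=9 r=(7,9,8) succ=(2,0,1) retry=(0,1,1)
12 | W2 CAS | counter=10 r=(7,9,8) succ=(2,1,1) retry=(0,1,1)
13 | W3 LOAD | counter=10 r=(7,9,10) succ=(2,1,1) retry=(0,1,1)
14 | W3 CAS | counter=11 r=(7,9,10) succ=(2,1,2) retry=(0,1,1)

counter=11 r=(7,9,10) succ=(2,1,2) retry=(0,1,1)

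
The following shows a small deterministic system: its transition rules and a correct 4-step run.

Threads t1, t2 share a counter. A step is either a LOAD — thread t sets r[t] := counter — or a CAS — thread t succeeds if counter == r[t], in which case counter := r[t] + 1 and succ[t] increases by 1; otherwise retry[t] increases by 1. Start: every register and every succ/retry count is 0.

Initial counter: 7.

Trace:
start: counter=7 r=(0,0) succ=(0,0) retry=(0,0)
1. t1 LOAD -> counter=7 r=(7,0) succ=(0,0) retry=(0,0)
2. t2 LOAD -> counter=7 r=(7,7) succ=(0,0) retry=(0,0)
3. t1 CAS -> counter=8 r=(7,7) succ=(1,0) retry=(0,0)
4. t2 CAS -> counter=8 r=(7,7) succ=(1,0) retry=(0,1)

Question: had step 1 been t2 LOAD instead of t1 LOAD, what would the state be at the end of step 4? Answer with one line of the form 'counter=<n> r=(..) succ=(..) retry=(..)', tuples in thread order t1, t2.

counter=8 r=(0,7) succ=(0,1) retry=(1,0)

(re-executing from step 1 with the substitution; state before step 1: counter=7 r=(0,0) succ=(0,0) retry=(0,0))
1. t2 LOAD -> counter=7 r=(0,7) succ=(0,0) retry=(0,0)
2. t2 LOAD -> counter=7 r=(0,7) succ=(0,0) retry=(0,0)
3. t1 CAS -> counter=7 r=(0,7) succ=(0,0) retry=(1,0)
4. t2 CAS -> counter=8 r=(0,7) succ=(0,1) retry=(1,0)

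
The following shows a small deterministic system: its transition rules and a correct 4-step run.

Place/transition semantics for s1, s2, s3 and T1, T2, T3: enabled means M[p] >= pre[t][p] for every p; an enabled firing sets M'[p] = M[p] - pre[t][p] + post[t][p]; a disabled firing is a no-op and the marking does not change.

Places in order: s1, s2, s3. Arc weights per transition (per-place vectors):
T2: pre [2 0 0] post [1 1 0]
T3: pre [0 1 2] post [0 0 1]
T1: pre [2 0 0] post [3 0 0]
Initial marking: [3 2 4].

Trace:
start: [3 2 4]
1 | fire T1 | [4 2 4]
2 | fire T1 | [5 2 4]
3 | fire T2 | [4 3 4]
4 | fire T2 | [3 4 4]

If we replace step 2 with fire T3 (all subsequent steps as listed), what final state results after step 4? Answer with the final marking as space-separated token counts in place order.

2 3 3

(re-executing from step 2 with the substitution; state before step 2: [4 2 4])
2 | fire T3 | [4 1 3]
3 | fire T2 | [3 2 3]
4 | fire T2 | [2 3 3]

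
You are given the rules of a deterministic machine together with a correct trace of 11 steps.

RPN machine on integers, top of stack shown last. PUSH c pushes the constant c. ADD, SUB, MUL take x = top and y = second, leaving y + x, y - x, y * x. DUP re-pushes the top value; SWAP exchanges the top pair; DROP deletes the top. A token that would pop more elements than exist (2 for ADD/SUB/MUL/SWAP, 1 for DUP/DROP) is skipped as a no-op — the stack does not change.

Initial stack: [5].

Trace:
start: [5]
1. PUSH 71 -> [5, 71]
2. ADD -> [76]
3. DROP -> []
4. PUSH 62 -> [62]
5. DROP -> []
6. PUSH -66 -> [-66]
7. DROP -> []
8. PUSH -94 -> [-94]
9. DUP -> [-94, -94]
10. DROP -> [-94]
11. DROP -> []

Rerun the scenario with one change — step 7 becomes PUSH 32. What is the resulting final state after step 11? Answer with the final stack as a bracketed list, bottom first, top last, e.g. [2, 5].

(re-executing from step 7 with the substitution; state before step 7: [-66])
7. PUSH 32 -> [-66, 32]
8. PUSH -94 -> [-66, 32, -94]
9. DUP -> [-66, 32, -94, -94]
10. DROP -> [-66, 32, -94]
11. DROP -> [-66, 32]

[-66, 32]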